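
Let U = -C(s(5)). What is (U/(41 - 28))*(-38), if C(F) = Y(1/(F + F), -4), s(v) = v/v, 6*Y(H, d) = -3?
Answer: -19/13 ≈ -1.4615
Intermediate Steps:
Y(H, d) = -½ (Y(H, d) = (⅙)*(-3) = -½)
s(v) = 1
C(F) = -½
U = ½ (U = -1*(-½) = ½ ≈ 0.50000)
(U/(41 - 28))*(-38) = ((½)/(41 - 28))*(-38) = ((½)/13)*(-38) = ((1/13)*(½))*(-38) = (1/26)*(-38) = -19/13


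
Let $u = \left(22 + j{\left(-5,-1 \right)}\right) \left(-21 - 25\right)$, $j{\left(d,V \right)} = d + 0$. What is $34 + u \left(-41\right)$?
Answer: $32096$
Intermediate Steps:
$j{\left(d,V \right)} = d$
$u = -782$ ($u = \left(22 - 5\right) \left(-21 - 25\right) = 17 \left(-46\right) = -782$)
$34 + u \left(-41\right) = 34 - -32062 = 34 + 32062 = 32096$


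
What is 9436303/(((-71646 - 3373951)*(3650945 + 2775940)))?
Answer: -9436303/22144455675345 ≈ -4.2612e-7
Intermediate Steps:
9436303/(((-71646 - 3373951)*(3650945 + 2775940))) = 9436303/((-3445597*6426885)) = 9436303/(-22144455675345) = 9436303*(-1/22144455675345) = -9436303/22144455675345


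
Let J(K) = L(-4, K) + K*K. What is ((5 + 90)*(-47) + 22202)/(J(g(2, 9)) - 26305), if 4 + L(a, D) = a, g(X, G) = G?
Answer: -17737/26232 ≈ -0.67616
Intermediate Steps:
L(a, D) = -4 + a
J(K) = -8 + K**2 (J(K) = (-4 - 4) + K*K = -8 + K**2)
((5 + 90)*(-47) + 22202)/(J(g(2, 9)) - 26305) = ((5 + 90)*(-47) + 22202)/((-8 + 9**2) - 26305) = (95*(-47) + 22202)/((-8 + 81) - 26305) = (-4465 + 22202)/(73 - 26305) = 17737/(-26232) = 17737*(-1/26232) = -17737/26232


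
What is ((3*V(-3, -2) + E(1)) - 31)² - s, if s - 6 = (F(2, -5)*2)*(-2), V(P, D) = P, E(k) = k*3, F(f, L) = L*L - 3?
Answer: 1451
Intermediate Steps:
F(f, L) = -3 + L² (F(f, L) = L² - 3 = -3 + L²)
E(k) = 3*k
s = -82 (s = 6 + ((-3 + (-5)²)*2)*(-2) = 6 + ((-3 + 25)*2)*(-2) = 6 + (22*2)*(-2) = 6 + 44*(-2) = 6 - 88 = -82)
((3*V(-3, -2) + E(1)) - 31)² - s = ((3*(-3) + 3*1) - 31)² - 1*(-82) = ((-9 + 3) - 31)² + 82 = (-6 - 31)² + 82 = (-37)² + 82 = 1369 + 82 = 1451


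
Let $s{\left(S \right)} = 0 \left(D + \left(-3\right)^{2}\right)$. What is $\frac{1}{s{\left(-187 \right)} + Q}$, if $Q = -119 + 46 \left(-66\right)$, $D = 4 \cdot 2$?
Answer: $- \frac{1}{3155} \approx -0.00031696$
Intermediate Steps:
$D = 8$
$s{\left(S \right)} = 0$ ($s{\left(S \right)} = 0 \left(8 + \left(-3\right)^{2}\right) = 0 \left(8 + 9\right) = 0 \cdot 17 = 0$)
$Q = -3155$ ($Q = -119 - 3036 = -3155$)
$\frac{1}{s{\left(-187 \right)} + Q} = \frac{1}{0 - 3155} = \frac{1}{-3155} = - \frac{1}{3155}$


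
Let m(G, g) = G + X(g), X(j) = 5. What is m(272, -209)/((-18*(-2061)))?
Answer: 277/37098 ≈ 0.0074667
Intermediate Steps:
m(G, g) = 5 + G (m(G, g) = G + 5 = 5 + G)
m(272, -209)/((-18*(-2061))) = (5 + 272)/((-18*(-2061))) = 277/37098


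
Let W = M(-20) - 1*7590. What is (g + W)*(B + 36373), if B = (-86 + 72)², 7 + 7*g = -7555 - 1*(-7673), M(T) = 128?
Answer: -1906085987/7 ≈ -2.7230e+8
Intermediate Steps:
g = 111/7 (g = -1 + (-7555 - 1*(-7673))/7 = -1 + (-7555 + 7673)/7 = -1 + (⅐)*118 = -1 + 118/7 = 111/7 ≈ 15.857)
W = -7462 (W = 128 - 1*7590 = 128 - 7590 = -7462)
B = 196 (B = (-14)² = 196)
(g + W)*(B + 36373) = (111/7 - 7462)*(196 + 36373) = -52123/7*36569 = -1906085987/7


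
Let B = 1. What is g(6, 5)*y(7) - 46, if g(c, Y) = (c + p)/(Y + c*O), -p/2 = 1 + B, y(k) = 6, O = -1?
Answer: -58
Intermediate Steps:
p = -4 (p = -2*(1 + 1) = -2*2 = -4)
g(c, Y) = (-4 + c)/(Y - c) (g(c, Y) = (c - 4)/(Y + c*(-1)) = (-4 + c)/(Y - c))
g(6, 5)*y(7) - 46 = ((-4 + 6)/(5 - 1*6))*6 - 46 = (2/(5 - 6))*6 - 46 = (2/(-1))*6 - 46 = -1*2*6 - 46 = -2*6 - 46 = -12 - 46 = -58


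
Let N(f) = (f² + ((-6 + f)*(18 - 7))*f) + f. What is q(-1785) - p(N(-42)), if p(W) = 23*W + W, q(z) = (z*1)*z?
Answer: 2612673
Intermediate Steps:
N(f) = f + f² + f*(-66 + 11*f) (N(f) = (f² + ((-6 + f)*11)*f) + f = (f² + (-66 + 11*f)*f) + f = (f² + f*(-66 + 11*f)) + f = f + f² + f*(-66 + 11*f))
q(z) = z² (q(z) = z*z = z²)
p(W) = 24*W
q(-1785) - p(N(-42)) = (-1785)² - 24*(-42*(-65 + 12*(-42))) = 3186225 - 24*(-42*(-65 - 504)) = 3186225 - 24*(-42*(-569)) = 3186225 - 24*23898 = 3186225 - 1*573552 = 3186225 - 573552 = 2612673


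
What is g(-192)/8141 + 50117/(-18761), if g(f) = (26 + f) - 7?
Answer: -411248150/152733301 ≈ -2.6926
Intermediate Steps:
g(f) = 19 + f
g(-192)/8141 + 50117/(-18761) = (19 - 192)/8141 + 50117/(-18761) = -173*1/8141 + 50117*(-1/18761) = -173/8141 - 50117/18761 = -411248150/152733301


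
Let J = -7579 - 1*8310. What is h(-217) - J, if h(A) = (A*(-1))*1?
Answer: 16106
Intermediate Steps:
J = -15889 (J = -7579 - 8310 = -15889)
h(A) = -A (h(A) = -A*1 = -A)
h(-217) - J = -1*(-217) - 1*(-15889) = 217 + 15889 = 16106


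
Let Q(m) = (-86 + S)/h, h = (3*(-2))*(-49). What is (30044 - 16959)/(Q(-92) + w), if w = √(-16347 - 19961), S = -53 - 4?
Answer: -550119570/3138338737 - 2262030120*I*√9077/3138338737 ≈ -0.17529 - 68.67*I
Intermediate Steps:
S = -57
w = 2*I*√9077 (w = √(-36308) = 2*I*√9077 ≈ 190.55*I)
h = 294 (h = -6*(-49) = 294)
Q(m) = -143/294 (Q(m) = (-86 - 57)/294 = -143*1/294 = -143/294)
(30044 - 16959)/(Q(-92) + w) = (30044 - 16959)/(-143/294 + 2*I*√9077) = 13085/(-143/294 + 2*I*√9077)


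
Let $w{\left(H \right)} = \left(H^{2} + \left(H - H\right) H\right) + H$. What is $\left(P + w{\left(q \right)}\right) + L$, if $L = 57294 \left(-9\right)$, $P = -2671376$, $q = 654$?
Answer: $-2758652$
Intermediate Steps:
$w{\left(H \right)} = H + H^{2}$ ($w{\left(H \right)} = \left(H^{2} + 0 H\right) + H = \left(H^{2} + 0\right) + H = H^{2} + H = H + H^{2}$)
$L = -515646$
$\left(P + w{\left(q \right)}\right) + L = \left(-2671376 + 654 \left(1 + 654\right)\right) - 515646 = \left(-2671376 + 654 \cdot 655\right) - 515646 = \left(-2671376 + 428370\right) - 515646 = -2243006 - 515646 = -2758652$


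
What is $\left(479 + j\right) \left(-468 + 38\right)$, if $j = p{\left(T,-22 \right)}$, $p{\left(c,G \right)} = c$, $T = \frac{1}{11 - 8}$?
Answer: $- \frac{618340}{3} \approx -2.0611 \cdot 10^{5}$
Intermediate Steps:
$T = \frac{1}{3} \approx 0.33333$
$j = \frac{1}{3} \approx 0.33333$
$\left(479 + j\right) \left(-468 + 38\right) = \left(479 + \frac{1}{3}\right) \left(-468 + 38\right) = \frac{1438}{3} \left(-430\right) = - \frac{618340}{3}$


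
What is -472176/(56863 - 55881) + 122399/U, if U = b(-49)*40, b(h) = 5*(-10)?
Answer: -532273909/982000 ≈ -542.03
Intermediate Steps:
b(h) = -50
U = -2000 (U = -50*40 = -2000)
-472176/(56863 - 55881) + 122399/U = -472176/(56863 - 55881) + 122399/(-2000) = -472176/982 + 122399*(-1/2000) = -472176*1/982 - 122399/2000 = -236088/491 - 122399/2000 = -532273909/982000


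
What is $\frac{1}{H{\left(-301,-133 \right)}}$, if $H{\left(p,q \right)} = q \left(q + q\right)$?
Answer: $\frac{1}{35378} \approx 2.8266 \cdot 10^{-5}$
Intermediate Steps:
$H{\left(p,q \right)} = 2 q^{2}$ ($H{\left(p,q \right)} = q 2 q = 2 q^{2}$)
$\frac{1}{H{\left(-301,-133 \right)}} = \frac{1}{2 \left(-133\right)^{2}} = \frac{1}{2 \cdot 17689} = \frac{1}{35378}$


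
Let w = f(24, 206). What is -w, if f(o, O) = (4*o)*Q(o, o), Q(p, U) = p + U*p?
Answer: -57600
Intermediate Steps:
f(o, O) = 4*o²*(1 + o) (f(o, O) = (4*o)*(o*(1 + o)) = 4*o²*(1 + o))
w = 57600 (w = 4*24²*(1 + 24) = 4*576*25 = 57600)
-w = -1*57600 = -57600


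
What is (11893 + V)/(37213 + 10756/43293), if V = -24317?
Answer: -537872232/1611073165 ≈ -0.33386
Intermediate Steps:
(11893 + V)/(37213 + 10756/43293) = (11893 - 24317)/(37213 + 10756/43293) = -12424/(37213 + 10756*(1/43293)) = -12424/(37213 + 10756/43293) = -12424/1611073165/43293 = -12424*43293/1611073165 = -537872232/1611073165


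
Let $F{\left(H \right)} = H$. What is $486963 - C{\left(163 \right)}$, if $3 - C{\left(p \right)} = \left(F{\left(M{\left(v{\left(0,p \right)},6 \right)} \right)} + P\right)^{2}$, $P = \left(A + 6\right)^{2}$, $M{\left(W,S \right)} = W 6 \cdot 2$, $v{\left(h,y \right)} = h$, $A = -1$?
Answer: $487585$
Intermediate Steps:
$M{\left(W,S \right)} = 12 W$ ($M{\left(W,S \right)} = 6 W 2 = 12 W$)
$P = 25$ ($P = \left(-1 + 6\right)^{2} = 5^{2} = 25$)
$C{\left(p \right)} = -622$ ($C{\left(p \right)} = 3 - \left(12 \cdot 0 + 25\right)^{2} = 3 - \left(0 + 25\right)^{2} = 3 - 25^{2} = 3 - 625 = -622$)
$486963 - C{\left(163 \right)} = 486963 - -622 = 486963 + 622 = 487585$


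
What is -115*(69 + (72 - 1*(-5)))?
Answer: -16790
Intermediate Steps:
-115*(69 + (72 - 1*(-5))) = -115*(69 + (72 + 5)) = -115*(69 + 77) = -115*146 = -16790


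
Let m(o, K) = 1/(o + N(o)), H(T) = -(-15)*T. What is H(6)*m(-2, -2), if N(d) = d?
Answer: -45/2 ≈ -22.500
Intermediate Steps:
H(T) = 15*T
m(o, K) = 1/(2*o) (m(o, K) = 1/(o + o) = 1/(2*o))
H(6)*m(-2, -2) = (15*6)*((1/2)/(-2)) = 90*((1/2)*(-1/2)) = 90*(-1/4) = -45/2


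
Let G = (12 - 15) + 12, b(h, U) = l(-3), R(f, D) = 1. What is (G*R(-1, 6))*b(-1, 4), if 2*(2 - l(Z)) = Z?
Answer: 63/2 ≈ 31.500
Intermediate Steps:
l(Z) = 2 - Z/2
b(h, U) = 7/2 (b(h, U) = 2 - ½*(-3) = 2 + 3/2 = 7/2)
G = 9 (G = -3 + 12 = 9)
(G*R(-1, 6))*b(-1, 4) = (9*1)*(7/2) = 9*(7/2) = 63/2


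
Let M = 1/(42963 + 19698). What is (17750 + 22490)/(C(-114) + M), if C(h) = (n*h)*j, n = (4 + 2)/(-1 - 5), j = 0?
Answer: 2521478640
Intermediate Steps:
n = -1 (n = 6/(-6) = 6*(-⅙) = -1)
M = 1/62661 ≈ 1.5959e-5
C(h) = 0 (C(h) = -h*0 = 0)
(17750 + 22490)/(C(-114) + M) = (17750 + 22490)/(0 + 1/62661) = 40240/(1/62661) = 40240*62661 = 2521478640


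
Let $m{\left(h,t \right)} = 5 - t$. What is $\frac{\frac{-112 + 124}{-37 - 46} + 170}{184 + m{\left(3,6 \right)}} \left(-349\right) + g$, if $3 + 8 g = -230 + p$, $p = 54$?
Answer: $- \frac{42080447}{121512} \approx -346.31$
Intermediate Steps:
$g = - \frac{179}{8}$ ($g = - \frac{3}{8} + \frac{-230 + 54}{8} = - \frac{3}{8} + \frac{1}{8} \left(-176\right) = - \frac{3}{8} - 22 = - \frac{179}{8} \approx -22.375$)
$\frac{\frac{-112 + 124}{-37 - 46} + 170}{184 + m{\left(3,6 \right)}} \left(-349\right) + g = \frac{\frac{-112 + 124}{-37 - 46} + 170}{184 + \left(5 - 6\right)} \left(-349\right) - \frac{179}{8} = \frac{\frac{12}{-83} + 170}{184 + \left(5 - 6\right)} \left(-349\right) - \frac{179}{8} = \frac{12 \left(- \frac{1}{83}\right) + 170}{184 - 1} \left(-349\right) - \frac{179}{8} = \frac{- \frac{12}{83} + 170}{183} \left(-349\right) - \frac{179}{8} = \frac{14098}{83} \cdot \frac{1}{183} \left(-349\right) - \frac{179}{8} = \frac{14098}{15189} \left(-349\right) - \frac{179}{8} = - \frac{4920202}{15189} - \frac{179}{8} = - \frac{42080447}{121512}$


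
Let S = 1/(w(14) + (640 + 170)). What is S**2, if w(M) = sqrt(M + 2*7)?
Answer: 10252/6725476081 - 405*sqrt(7)/53803808648 ≈ 1.5044e-6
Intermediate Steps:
w(M) = sqrt(14 + M) (w(M) = sqrt(M + 14) = sqrt(14 + M))
S = 1/(810 + 2*sqrt(7)) (S = 1/(sqrt(14 + 14) + (640 + 170)) = 1/(sqrt(28) + 810) = 1/(2*sqrt(7) + 810) = 1/(810 + 2*sqrt(7)) ≈ 0.0012266)
S**2 = (405/328036 - sqrt(7)/328036)**2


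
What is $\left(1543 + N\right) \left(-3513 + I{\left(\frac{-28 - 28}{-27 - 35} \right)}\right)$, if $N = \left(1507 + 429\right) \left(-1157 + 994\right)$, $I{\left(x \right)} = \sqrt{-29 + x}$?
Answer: $1103169825 - \frac{314025 i \sqrt{27001}}{31} \approx 1.1032 \cdot 10^{9} - 1.6645 \cdot 10^{6} i$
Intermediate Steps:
$N = -315568$ ($N = 1936 \left(-163\right) = -315568$)
$\left(1543 + N\right) \left(-3513 + I{\left(\frac{-28 - 28}{-27 - 35} \right)}\right) = \left(1543 - 315568\right) \left(-3513 + \sqrt{-29 + \frac{-28 - 28}{-27 - 35}}\right) = - 314025 \left(-3513 + \sqrt{-29 - \frac{56}{-62}}\right) = - 314025 \left(-3513 + \sqrt{-29 - - \frac{28}{31}}\right) = - 314025 \left(-3513 + \sqrt{-29 + \frac{28}{31}}\right) = - 314025 \left(-3513 + \sqrt{- \frac{871}{31}}\right) = - 314025 \left(-3513 + \frac{i \sqrt{27001}}{31}\right) = 1103169825 - \frac{314025 i \sqrt{27001}}{31}$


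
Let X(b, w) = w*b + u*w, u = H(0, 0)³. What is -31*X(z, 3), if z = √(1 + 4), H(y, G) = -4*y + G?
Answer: -93*√5 ≈ -207.95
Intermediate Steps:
H(y, G) = G - 4*y
u = 0 (u = (0 - 4*0)³ = (0 + 0)³ = 0³ = 0)
z = √5 ≈ 2.2361
X(b, w) = b*w (X(b, w) = w*b + 0*w = b*w + 0 = b*w)
-31*X(z, 3) = -31*√5*3 = -93*√5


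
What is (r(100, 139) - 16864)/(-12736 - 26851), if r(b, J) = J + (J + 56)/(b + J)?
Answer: 3997080/9461293 ≈ 0.42247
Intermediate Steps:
r(b, J) = J + (56 + J)/(J + b)
(r(100, 139) - 16864)/(-12736 - 26851) = ((56 + 139 + 139**2 + 139*100)/(139 + 100) - 16864)/(-12736 - 26851) = ((56 + 139 + 19321 + 13900)/239 - 16864)/(-39587) = ((1/239)*33416 - 16864)*(-1/39587) = (33416/239 - 16864)*(-1/39587) = -3997080/239*(-1/39587) = 3997080/9461293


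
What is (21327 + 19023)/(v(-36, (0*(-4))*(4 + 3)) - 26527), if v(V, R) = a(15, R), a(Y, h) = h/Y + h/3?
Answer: -40350/26527 ≈ -1.5211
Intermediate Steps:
a(Y, h) = h/3 + h/Y (a(Y, h) = h/Y + h*(⅓) = h/Y + h/3 = h/3 + h/Y)
v(V, R) = 2*R/5 (v(V, R) = R/3 + R/15 = 2*R/5)
(21327 + 19023)/(v(-36, (0*(-4))*(4 + 3)) - 26527) = (21327 + 19023)/(2*((0*(-4))*(4 + 3))/5 - 26527) = 40350/(2*(0*7)/5 - 26527) = 40350/((⅖)*0 - 26527) = 40350/(0 - 26527) = 40350/(-26527) = 40350*(-1/26527) = -40350/26527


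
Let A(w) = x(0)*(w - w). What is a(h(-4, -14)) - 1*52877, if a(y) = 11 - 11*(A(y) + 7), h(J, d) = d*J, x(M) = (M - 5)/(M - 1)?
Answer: -52943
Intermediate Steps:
x(M) = (-5 + M)/(-1 + M)
A(w) = 0 (A(w) = ((-5 + 0)/(-1 + 0))*(w - w) = (-5/(-1))*0 = -1*(-5)*0 = 5*0 = 0)
h(J, d) = J*d
a(y) = -66 (a(y) = 11 - 11*(0 + 7) = 11 - 11*7 = 11 - 77 = -66)
a(h(-4, -14)) - 1*52877 = -66 - 1*52877 = -66 - 52877 = -52943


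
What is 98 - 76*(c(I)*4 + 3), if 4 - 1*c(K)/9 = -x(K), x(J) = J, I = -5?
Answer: 2606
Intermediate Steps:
c(K) = 36 + 9*K (c(K) = 36 - (-9)*K = 36 + 9*K)
98 - 76*(c(I)*4 + 3) = 98 - 76*((36 + 9*(-5))*4 + 3) = 98 - 76*((36 - 45)*4 + 3) = 98 - 76*(-9*4 + 3) = 98 - 76*(-36 + 3) = 98 - 76*(-33) = 98 + 2508 = 2606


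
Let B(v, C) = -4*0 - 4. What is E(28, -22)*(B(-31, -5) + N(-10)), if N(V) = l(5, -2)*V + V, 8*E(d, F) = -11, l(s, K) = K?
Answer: -33/4 ≈ -8.2500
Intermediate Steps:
E(d, F) = -11/8 (E(d, F) = (1/8)*(-11) = -11/8)
N(V) = -V (N(V) = -2*V + V = -V)
B(v, C) = -4 (B(v, C) = 0 - 4 = -4)
E(28, -22)*(B(-31, -5) + N(-10)) = -11*(-4 - 1*(-10))/8 = -11*(-4 + 10)/8 = -11/8*6 = -33/4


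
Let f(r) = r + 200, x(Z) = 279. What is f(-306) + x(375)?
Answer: 173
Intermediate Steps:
f(r) = 200 + r
f(-306) + x(375) = (200 - 306) + 279 = -106 + 279 = 173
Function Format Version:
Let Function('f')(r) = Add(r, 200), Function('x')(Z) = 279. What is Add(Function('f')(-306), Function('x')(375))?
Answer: 173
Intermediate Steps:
Function('f')(r) = Add(200, r)
Add(Function('f')(-306), Function('x')(375)) = Add(Add(200, -306), 279) = Add(-106, 279) = 173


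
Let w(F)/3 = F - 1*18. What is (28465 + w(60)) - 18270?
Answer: 10321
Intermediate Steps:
w(F) = -54 + 3*F (w(F) = 3*(F - 1*18) = 3*(F - 18) = 3*(-18 + F) = -54 + 3*F)
(28465 + w(60)) - 18270 = (28465 + (-54 + 3*60)) - 18270 = (28465 + (-54 + 180)) - 18270 = (28465 + 126) - 18270 = 28591 - 18270 = 10321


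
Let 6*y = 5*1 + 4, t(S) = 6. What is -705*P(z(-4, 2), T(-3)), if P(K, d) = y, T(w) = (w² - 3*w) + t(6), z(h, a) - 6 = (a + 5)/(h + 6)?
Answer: -2115/2 ≈ -1057.5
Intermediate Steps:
z(h, a) = 6 + (5 + a)/(6 + h) (z(h, a) = 6 + (a + 5)/(h + 6) = 6 + (5 + a)/(6 + h))
T(w) = 6 + w² - 3*w (T(w) = (w² - 3*w) + 6 = 6 + w² - 3*w)
y = 3/2 (y = (5*1 + 4)/6 = (5 + 4)/6 = (⅙)*9 = 3/2 ≈ 1.5000)
P(K, d) = 3/2
-705*P(z(-4, 2), T(-3)) = -705*3/2 = -2115/2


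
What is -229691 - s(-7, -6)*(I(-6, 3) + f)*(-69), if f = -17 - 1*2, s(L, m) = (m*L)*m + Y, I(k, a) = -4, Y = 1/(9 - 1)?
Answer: 1360277/8 ≈ 1.7003e+5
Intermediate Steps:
Y = ⅛ (Y = 1/8 = ⅛ ≈ 0.12500)
s(L, m) = ⅛ + L*m² (s(L, m) = (m*L)*m + ⅛ = (L*m)*m + ⅛ = L*m² + ⅛ = ⅛ + L*m²)
f = -19 (f = -17 - 2 = -19)
-229691 - s(-7, -6)*(I(-6, 3) + f)*(-69) = -229691 - (⅛ - 7*(-6)²)*(-4 - 19)*(-69) = -229691 - (⅛ - 7*36)*(-23)*(-69) = -229691 - (⅛ - 252)*(-23)*(-69) = -229691 - (-2015/8*(-23))*(-69) = -229691 - 46345*(-69)/8 = -229691 - 1*(-3197805/8) = -229691 + 3197805/8 = 1360277/8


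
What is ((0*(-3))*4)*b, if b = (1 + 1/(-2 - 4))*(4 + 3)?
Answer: 0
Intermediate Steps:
b = 35/6 (b = (1 + 1/(-6))*7 = (1 - ⅙)*7 = (⅚)*7 = 35/6 ≈ 5.8333)
((0*(-3))*4)*b = ((0*(-3))*4)*(35/6) = (0*4)*(35/6) = 0*(35/6) = 0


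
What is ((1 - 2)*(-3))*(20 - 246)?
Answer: -678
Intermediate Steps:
((1 - 2)*(-3))*(20 - 246) = -1*(-3)*(-226) = 3*(-226) = -678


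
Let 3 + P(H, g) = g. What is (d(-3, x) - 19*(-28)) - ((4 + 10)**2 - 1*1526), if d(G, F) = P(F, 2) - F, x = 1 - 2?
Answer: 1862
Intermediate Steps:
P(H, g) = -3 + g
x = -1
d(G, F) = -1 - F (d(G, F) = (-3 + 2) - F = -1 - F)
(d(-3, x) - 19*(-28)) - ((4 + 10)**2 - 1*1526) = ((-1 - 1*(-1)) - 19*(-28)) - ((4 + 10)**2 - 1*1526) = ((-1 + 1) + 532) - (14**2 - 1526) = (0 + 532) - (196 - 1526) = 532 - 1*(-1330) = 532 + 1330 = 1862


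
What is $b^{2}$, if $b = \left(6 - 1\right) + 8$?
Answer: $169$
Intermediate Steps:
$b = 13$ ($b = 5 + 8 = 13$)
$b^{2} = 13^{2} = 169$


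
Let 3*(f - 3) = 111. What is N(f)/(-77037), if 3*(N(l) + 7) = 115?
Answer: -94/231111 ≈ -0.00040673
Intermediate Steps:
f = 40 (f = 3 + (⅓)*111 = 3 + 37 = 40)
N(l) = 94/3 (N(l) = -7 + (⅓)*115 = -7 + 115/3 = 94/3)
N(f)/(-77037) = (94/3)/(-77037) = (94/3)*(-1/77037) = -94/231111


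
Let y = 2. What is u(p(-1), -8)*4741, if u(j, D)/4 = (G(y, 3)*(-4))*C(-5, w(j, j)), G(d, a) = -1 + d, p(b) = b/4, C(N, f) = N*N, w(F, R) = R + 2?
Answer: -1896400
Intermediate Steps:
w(F, R) = 2 + R
C(N, f) = N²
p(b) = b/4 (p(b) = b*(¼) = b/4)
u(j, D) = -400 (u(j, D) = 4*(((-1 + 2)*(-4))*(-5)²) = 4*((1*(-4))*25) = 4*(-4*25) = 4*(-100) = -400)
u(p(-1), -8)*4741 = -400*4741 = -1896400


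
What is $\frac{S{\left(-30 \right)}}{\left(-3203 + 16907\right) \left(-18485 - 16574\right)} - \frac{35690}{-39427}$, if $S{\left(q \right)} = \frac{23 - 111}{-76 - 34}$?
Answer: $\frac{21434010272873}{23678305536090} \approx 0.90522$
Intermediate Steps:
$S{\left(q \right)} = \frac{4}{5}$ ($S{\left(q \right)} = - \frac{88}{-110} = \left(-88\right) \left(- \frac{1}{110}\right) = \frac{4}{5}$)
$\frac{S{\left(-30 \right)}}{\left(-3203 + 16907\right) \left(-18485 - 16574\right)} - \frac{35690}{-39427} = \frac{4}{5 \left(-3203 + 16907\right) \left(-18485 - 16574\right)} - \frac{35690}{-39427} = \frac{4}{5 \cdot 13704 \left(-35059\right)} - - \frac{35690}{39427} = \frac{4}{5 \left(-480448536\right)} + \frac{35690}{39427} = \frac{4}{5} \left(- \frac{1}{480448536}\right) + \frac{35690}{39427} = - \frac{1}{600560670} + \frac{35690}{39427} = \frac{21434010272873}{23678305536090}$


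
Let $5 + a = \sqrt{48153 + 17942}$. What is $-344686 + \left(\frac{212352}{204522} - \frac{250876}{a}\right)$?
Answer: $- \frac{77631744253136}{225212809} - \frac{125438 \sqrt{66095}}{33035} \approx -3.4568 \cdot 10^{5}$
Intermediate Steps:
$a = -5 + \sqrt{66095}$ ($a = -5 + \sqrt{48153 + 17942} = -5 + \sqrt{66095} \approx 252.09$)
$-344686 + \left(\frac{212352}{204522} - \frac{250876}{a}\right) = -344686 + \left(\frac{212352}{204522} - \frac{250876}{-5 + \sqrt{66095}}\right) = -344686 + \left(212352 \cdot \frac{1}{204522} - \frac{250876}{-5 + \sqrt{66095}}\right) = -344686 + \left(\frac{35392}{34087} - \frac{250876}{-5 + \sqrt{66095}}\right) = - \frac{11749276290}{34087} - \frac{250876}{-5 + \sqrt{66095}}$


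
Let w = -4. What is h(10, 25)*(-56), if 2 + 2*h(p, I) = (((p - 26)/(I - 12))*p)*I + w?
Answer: 114184/13 ≈ 8783.4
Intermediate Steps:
h(p, I) = -3 + I*p*(-26 + p)/(2*(-12 + I)) (h(p, I) = -1 + ((((p - 26)/(I - 12))*p)*I - 4)/2 = -1 + ((((-26 + p)/(-12 + I))*p)*I - 4)/2 = -1 + ((p*(-26 + p)/(-12 + I))*I - 4)/2 = -1 + (I*p*(-26 + p)/(-12 + I) - 4)/2 = -1 + (-4 + I*p*(-26 + p)/(-12 + I))/2 = -1 + (-2 + I*p*(-26 + p)/(2*(-12 + I))) = -3 + I*p*(-26 + p)/(2*(-12 + I)))
h(10, 25)*(-56) = ((72 - 6*25 + 25*10**2 - 26*25*10)/(2*(-12 + 25)))*(-56) = ((1/2)*(72 - 150 + 25*100 - 6500)/13)*(-56) = ((1/2)*(1/13)*(72 - 150 + 2500 - 6500))*(-56) = ((1/2)*(1/13)*(-4078))*(-56) = -2039/13*(-56) = 114184/13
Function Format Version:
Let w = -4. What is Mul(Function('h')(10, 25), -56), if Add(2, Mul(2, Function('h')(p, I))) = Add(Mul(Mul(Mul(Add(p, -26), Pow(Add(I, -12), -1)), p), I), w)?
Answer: Rational(114184, 13) ≈ 8783.4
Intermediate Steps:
Function('h')(p, I) = Add(-3, Mul(Rational(1, 2), I, p, Pow(Add(-12, I), -1), Add(-26, p))) (Function('h')(p, I) = Add(-1, Mul(Rational(1, 2), Add(Mul(Mul(Mul(Add(p, -26), Pow(Add(I, -12), -1)), p), I), -4))) = Add(-1, Mul(Rational(1, 2), Add(Mul(Mul(Mul(Add(-26, p), Pow(Add(-12, I), -1)), p), I), -4))) = Add(-1, Mul(Rational(1, 2), Add(Mul(Mul(Mul(Pow(Add(-12, I), -1), Add(-26, p)), p), I), -4))) = Add(-1, Mul(Rational(1, 2), Add(Mul(Mul(p, Pow(Add(-12, I), -1), Add(-26, p)), I), -4))) = Add(-1, Mul(Rational(1, 2), Add(Mul(I, p, Pow(Add(-12, I), -1), Add(-26, p)), -4))) = Add(-1, Mul(Rational(1, 2), Add(-4, Mul(I, p, Pow(Add(-12, I), -1), Add(-26, p))))) = Add(-1, Add(-2, Mul(Rational(1, 2), I, p, Pow(Add(-12, I), -1), Add(-26, p)))) = Add(-3, Mul(Rational(1, 2), I, p, Pow(Add(-12, I), -1), Add(-26, p))))
Mul(Function('h')(10, 25), -56) = Mul(Mul(Rational(1, 2), Pow(Add(-12, 25), -1), Add(72, Mul(-6, 25), Mul(25, Pow(10, 2)), Mul(-26, 25, 10))), -56) = Mul(Mul(Rational(1, 2), Pow(13, -1), Add(72, -150, Mul(25, 100), -6500)), -56) = Mul(Mul(Rational(1, 2), Rational(1, 13), Add(72, -150, 2500, -6500)), -56) = Mul(Mul(Rational(1, 2), Rational(1, 13), -4078), -56) = Mul(Rational(-2039, 13), -56) = Rational(114184, 13)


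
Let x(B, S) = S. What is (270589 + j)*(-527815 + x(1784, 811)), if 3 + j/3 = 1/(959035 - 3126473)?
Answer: -154534798989497574/1083719 ≈ -1.4260e+11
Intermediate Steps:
j = -19506945/2167438 (j = -9 + 3/(959035 - 3126473) = -9 + 3/(-2167438) = -9 + 3*(-1/2167438) = -9 - 3/2167438 = -19506945/2167438 ≈ -9.0000)
(270589 + j)*(-527815 + x(1784, 811)) = (270589 - 19506945/2167438)*(-527815 + 811) = (586465374037/2167438)*(-527004) = -154534798989497574/1083719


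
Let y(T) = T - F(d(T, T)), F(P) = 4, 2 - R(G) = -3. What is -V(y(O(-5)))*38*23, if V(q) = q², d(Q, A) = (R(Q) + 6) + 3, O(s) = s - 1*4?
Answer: -147706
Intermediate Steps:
O(s) = -4 + s (O(s) = s - 4 = -4 + s)
R(G) = 5 (R(G) = 2 - 1*(-3) = 2 + 3 = 5)
d(Q, A) = 14 (d(Q, A) = (5 + 6) + 3 = 11 + 3 = 14)
y(T) = -4 + T (y(T) = T - 1*4 = T - 4 = -4 + T)
-V(y(O(-5)))*38*23 = -(-4 + (-4 - 5))²*38*23 = -(-4 - 9)²*38*23 = -(-13)²*38*23 = -169*38*23 = -6422*23 = -1*147706 = -147706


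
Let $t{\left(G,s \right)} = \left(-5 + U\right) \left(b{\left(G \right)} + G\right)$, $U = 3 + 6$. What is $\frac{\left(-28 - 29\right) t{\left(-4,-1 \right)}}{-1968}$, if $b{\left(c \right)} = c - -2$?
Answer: $- \frac{57}{82} \approx -0.69512$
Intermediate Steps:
$U = 9$
$b{\left(c \right)} = 2 + c$ ($b{\left(c \right)} = c + 2 = 2 + c$)
$t{\left(G,s \right)} = 8 + 8 G$ ($t{\left(G,s \right)} = \left(-5 + 9\right) \left(\left(2 + G\right) + G\right) = 4 \left(2 + 2 G\right) = 8 + 8 G$)
$\frac{\left(-28 - 29\right) t{\left(-4,-1 \right)}}{-1968} = \frac{\left(-28 - 29\right) \left(8 + 8 \left(-4\right)\right)}{-1968} = - 57 \left(8 - 32\right) \left(- \frac{1}{1968}\right) = \left(-57\right) \left(-24\right) \left(- \frac{1}{1968}\right) = 1368 \left(- \frac{1}{1968}\right) = - \frac{57}{82}$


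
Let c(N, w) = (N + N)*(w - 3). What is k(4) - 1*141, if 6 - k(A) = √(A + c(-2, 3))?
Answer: -137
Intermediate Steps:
c(N, w) = 2*N*(-3 + w) (c(N, w) = (2*N)*(-3 + w) = 2*N*(-3 + w))
k(A) = 6 - √A (k(A) = 6 - √(A + 2*(-2)*(-3 + 3)) = 6 - √(A + 2*(-2)*0) = 6 - √(A + 0) = 6 - √A)
k(4) - 1*141 = (6 - √4) - 1*141 = (6 - 1*2) - 141 = (6 - 2) - 141 = 4 - 141 = -137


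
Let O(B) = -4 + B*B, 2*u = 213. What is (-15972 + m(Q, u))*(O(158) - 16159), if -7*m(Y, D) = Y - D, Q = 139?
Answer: -1968546073/14 ≈ -1.4061e+8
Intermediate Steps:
u = 213/2 (u = (½)*213 = 213/2 ≈ 106.50)
m(Y, D) = -Y/7 + D/7 (m(Y, D) = -(Y - D)/7 = -Y/7 + D/7)
O(B) = -4 + B²
(-15972 + m(Q, u))*(O(158) - 16159) = (-15972 + (-⅐*139 + (⅐)*(213/2)))*((-4 + 158²) - 16159) = (-15972 + (-139/7 + 213/14))*((-4 + 24964) - 16159) = (-15972 - 65/14)*(24960 - 16159) = -223673/14*8801 = -1968546073/14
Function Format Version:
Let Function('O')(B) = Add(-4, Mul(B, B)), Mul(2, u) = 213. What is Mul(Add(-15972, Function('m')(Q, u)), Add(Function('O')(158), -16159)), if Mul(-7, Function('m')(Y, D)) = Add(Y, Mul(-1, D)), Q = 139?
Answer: Rational(-1968546073, 14) ≈ -1.4061e+8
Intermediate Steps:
u = Rational(213, 2) (u = Mul(Rational(1, 2), 213) = Rational(213, 2) ≈ 106.50)
Function('m')(Y, D) = Add(Mul(Rational(-1, 7), Y), Mul(Rational(1, 7), D)) (Function('m')(Y, D) = Mul(Rational(-1, 7), Add(Y, Mul(-1, D))) = Add(Mul(Rational(-1, 7), Y), Mul(Rational(1, 7), D)))
Function('O')(B) = Add(-4, Pow(B, 2))
Mul(Add(-15972, Function('m')(Q, u)), Add(Function('O')(158), -16159)) = Mul(Add(-15972, Add(Mul(Rational(-1, 7), 139), Mul(Rational(1, 7), Rational(213, 2)))), Add(Add(-4, Pow(158, 2)), -16159)) = Mul(Add(-15972, Add(Rational(-139, 7), Rational(213, 14))), Add(Add(-4, 24964), -16159)) = Mul(Add(-15972, Rational(-65, 14)), Add(24960, -16159)) = Mul(Rational(-223673, 14), 8801) = Rational(-1968546073, 14)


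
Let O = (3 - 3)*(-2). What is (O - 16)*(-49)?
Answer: 784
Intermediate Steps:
O = 0 (O = 0*(-2) = 0)
(O - 16)*(-49) = (0 - 16)*(-49) = -16*(-49) = 784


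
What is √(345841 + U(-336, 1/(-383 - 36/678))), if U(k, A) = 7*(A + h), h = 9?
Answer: √648082664853965/43285 ≈ 588.14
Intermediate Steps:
U(k, A) = 63 + 7*A (U(k, A) = 7*(A + 9) = 7*(9 + A) = 63 + 7*A)
√(345841 + U(-336, 1/(-383 - 36/678))) = √(345841 + (63 + 7/(-383 - 36/678))) = √(345841 + (63 + 7/(-383 - 36*1/678))) = √(345841 + (63 + 7/(-383 - 6/113))) = √(345841 + (63 + 7/(-43285/113))) = √(345841 + (63 + 7*(-113/43285))) = √(345841 + (63 - 791/43285)) = √(345841 + 2726164/43285) = √(14972453849/43285) = √648082664853965/43285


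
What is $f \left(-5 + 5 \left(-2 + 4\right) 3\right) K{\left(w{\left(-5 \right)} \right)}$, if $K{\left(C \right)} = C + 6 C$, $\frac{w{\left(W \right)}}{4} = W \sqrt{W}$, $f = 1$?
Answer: $- 3500 i \sqrt{5} \approx - 7826.2 i$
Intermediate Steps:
$w{\left(W \right)} = 4 W^{\frac{3}{2}}$ ($w{\left(W \right)} = 4 W \sqrt{W} = 4 W^{\frac{3}{2}}$)
$K{\left(C \right)} = 7 C$
$f \left(-5 + 5 \left(-2 + 4\right) 3\right) K{\left(w{\left(-5 \right)} \right)} = 1 \left(-5 + 5 \left(-2 + 4\right) 3\right) 7 \cdot 4 \left(-5\right)^{\frac{3}{2}} = 1 \left(-5 + 5 \cdot 2 \cdot 3\right) 7 \cdot 4 \left(- 5 i \sqrt{5}\right) = 1 \left(-5 + 10 \cdot 3\right) 7 \left(- 20 i \sqrt{5}\right) = 1 \left(-5 + 30\right) \left(- 140 i \sqrt{5}\right) = 1 \cdot 25 \left(- 140 i \sqrt{5}\right) = 25 \left(- 140 i \sqrt{5}\right) = - 3500 i \sqrt{5}$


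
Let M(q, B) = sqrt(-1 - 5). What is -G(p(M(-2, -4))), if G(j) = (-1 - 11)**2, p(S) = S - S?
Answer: -144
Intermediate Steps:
M(q, B) = I*sqrt(6) (M(q, B) = sqrt(-6) = I*sqrt(6))
p(S) = 0
G(j) = 144 (G(j) = (-12)**2 = 144)
-G(p(M(-2, -4))) = -1*144 = -144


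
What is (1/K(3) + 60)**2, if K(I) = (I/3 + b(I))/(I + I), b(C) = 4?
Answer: 93636/25 ≈ 3745.4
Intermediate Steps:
K(I) = (4 + I/3)/(2*I) (K(I) = (I/3 + 4)/(I + I) = (I*(1/3) + 4)/((2*I)) = (I/3 + 4)*(1/(2*I)) = (4 + I/3)*(1/(2*I)) = (4 + I/3)/(2*I))
(1/K(3) + 60)**2 = (1/((1/6)*(12 + 3)/3) + 60)**2 = (1/((1/6)*(1/3)*15) + 60)**2 = (1/(5/6) + 60)**2 = (6/5 + 60)**2 = (306/5)**2 = 93636/25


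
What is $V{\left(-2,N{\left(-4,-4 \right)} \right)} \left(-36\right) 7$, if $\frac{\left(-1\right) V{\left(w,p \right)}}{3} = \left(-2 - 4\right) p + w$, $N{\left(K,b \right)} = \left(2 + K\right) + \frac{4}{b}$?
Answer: $12096$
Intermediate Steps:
$N{\left(K,b \right)} = 2 + K + \frac{4}{b}$
$V{\left(w,p \right)} = - 3 w + 18 p$ ($V{\left(w,p \right)} = - 3 \left(\left(-2 - 4\right) p + w\right) = - 3 \left(- 6 p + w\right) = - 3 \left(w - 6 p\right) = - 3 w + 18 p$)
$V{\left(-2,N{\left(-4,-4 \right)} \right)} \left(-36\right) 7 = \left(\left(-3\right) \left(-2\right) + 18 \left(2 - 4 + \frac{4}{-4}\right)\right) \left(-36\right) 7 = \left(6 + 18 \left(2 - 4 + 4 \left(- \frac{1}{4}\right)\right)\right) \left(-36\right) 7 = \left(6 + 18 \left(2 - 4 - 1\right)\right) \left(-36\right) 7 = \left(6 + 18 \left(-3\right)\right) \left(-36\right) 7 = \left(6 - 54\right) \left(-36\right) 7 = \left(-48\right) \left(-36\right) 7 = 1728 \cdot 7 = 12096$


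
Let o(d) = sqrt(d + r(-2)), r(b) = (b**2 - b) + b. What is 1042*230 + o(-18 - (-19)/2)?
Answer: 239660 + 3*I*sqrt(2)/2 ≈ 2.3966e+5 + 2.1213*I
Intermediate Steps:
r(b) = b**2
o(d) = sqrt(4 + d) (o(d) = sqrt(d + (-2)**2) = sqrt(d + 4) = sqrt(4 + d))
1042*230 + o(-18 - (-19)/2) = 1042*230 + sqrt(4 + (-18 - (-19)/2)) = 239660 + sqrt(4 + (-18 - (-19)/2)) = 239660 + sqrt(4 + (-18 - 1*(-19/2))) = 239660 + sqrt(4 + (-18 + 19/2)) = 239660 + sqrt(4 - 17/2) = 239660 + sqrt(-9/2) = 239660 + 3*I*sqrt(2)/2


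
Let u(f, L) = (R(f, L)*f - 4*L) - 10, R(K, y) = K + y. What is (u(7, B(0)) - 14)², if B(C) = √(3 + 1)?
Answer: 961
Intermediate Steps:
B(C) = 2 (B(C) = √4 = 2)
u(f, L) = -10 - 4*L + f*(L + f) (u(f, L) = ((f + L)*f - 4*L) - 10 = ((L + f)*f - 4*L) - 10 = (f*(L + f) - 4*L) - 10 = (-4*L + f*(L + f)) - 10 = -10 - 4*L + f*(L + f))
(u(7, B(0)) - 14)² = ((-10 - 4*2 + 7*(2 + 7)) - 14)² = ((-10 - 8 + 7*9) - 14)² = ((-10 - 8 + 63) - 14)² = (45 - 14)² = 31² = 961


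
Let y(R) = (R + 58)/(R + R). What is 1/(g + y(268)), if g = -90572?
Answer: -268/24273133 ≈ -1.1041e-5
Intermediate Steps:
y(R) = (58 + R)/(2*R) (y(R) = (58 + R)/((2*R)) = (58 + R)*(1/(2*R)) = (58 + R)/(2*R))
1/(g + y(268)) = 1/(-90572 + (½)*(58 + 268)/268) = 1/(-90572 + (½)*(1/268)*326) = 1/(-90572 + 163/268) = 1/(-24273133/268) = -268/24273133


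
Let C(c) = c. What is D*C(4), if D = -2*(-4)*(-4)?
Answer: -128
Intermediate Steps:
D = -32 (D = 8*(-4) = -32)
D*C(4) = -32*4 = -128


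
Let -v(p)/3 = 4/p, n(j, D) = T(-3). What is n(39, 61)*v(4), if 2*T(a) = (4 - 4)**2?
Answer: 0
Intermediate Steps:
T(a) = 0 (T(a) = (4 - 4)**2/2 = (1/2)*0**2 = (1/2)*0 = 0)
n(j, D) = 0
v(p) = -12/p
n(39, 61)*v(4) = 0*(-12/4) = 0*(-12*1/4) = 0*(-3) = 0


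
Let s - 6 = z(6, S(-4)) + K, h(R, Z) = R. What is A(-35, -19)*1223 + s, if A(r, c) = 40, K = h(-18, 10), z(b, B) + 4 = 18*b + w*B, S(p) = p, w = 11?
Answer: 48968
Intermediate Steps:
z(b, B) = -4 + 11*B + 18*b (z(b, B) = -4 + (18*b + 11*B) = -4 + (11*B + 18*b) = -4 + 11*B + 18*b)
K = -18
s = 48 (s = 6 + ((-4 + 11*(-4) + 18*6) - 18) = 6 + ((-4 - 44 + 108) - 18) = 6 + (60 - 18) = 6 + 42 = 48)
A(-35, -19)*1223 + s = 40*1223 + 48 = 48920 + 48 = 48968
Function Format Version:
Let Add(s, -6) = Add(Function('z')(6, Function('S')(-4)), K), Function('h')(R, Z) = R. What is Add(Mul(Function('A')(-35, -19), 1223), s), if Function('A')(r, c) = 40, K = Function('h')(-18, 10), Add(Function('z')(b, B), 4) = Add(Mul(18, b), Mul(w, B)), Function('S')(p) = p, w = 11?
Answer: 48968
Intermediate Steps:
Function('z')(b, B) = Add(-4, Mul(11, B), Mul(18, b)) (Function('z')(b, B) = Add(-4, Add(Mul(18, b), Mul(11, B))) = Add(-4, Add(Mul(11, B), Mul(18, b))) = Add(-4, Mul(11, B), Mul(18, b)))
K = -18
s = 48 (s = Add(6, Add(Add(-4, Mul(11, -4), Mul(18, 6)), -18)) = Add(6, Add(Add(-4, -44, 108), -18)) = Add(6, Add(60, -18)) = Add(6, 42) = 48)
Add(Mul(Function('A')(-35, -19), 1223), s) = Add(Mul(40, 1223), 48) = Add(48920, 48) = 48968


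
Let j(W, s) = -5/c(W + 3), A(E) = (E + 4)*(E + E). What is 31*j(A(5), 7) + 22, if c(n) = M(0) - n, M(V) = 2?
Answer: 2157/91 ≈ 23.703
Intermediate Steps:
A(E) = 2*E*(4 + E) (A(E) = (4 + E)*(2*E) = 2*E*(4 + E))
c(n) = 2 - n
j(W, s) = -5/(-1 - W) (j(W, s) = -5/(2 - (W + 3)) = -5/(2 - (3 + W)) = -5/(2 + (-3 - W)) = -5/(-1 - W))
31*j(A(5), 7) + 22 = 31*(5/(1 + 2*5*(4 + 5))) + 22 = 31*(5/(1 + 2*5*9)) + 22 = 31*(5/(1 + 90)) + 22 = 31*(5/91) + 22 = 155/91 + 22 = 2157/91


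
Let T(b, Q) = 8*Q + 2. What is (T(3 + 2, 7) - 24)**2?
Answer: 1156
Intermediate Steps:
T(b, Q) = 2 + 8*Q
(T(3 + 2, 7) - 24)**2 = ((2 + 8*7) - 24)**2 = ((2 + 56) - 24)**2 = (58 - 24)**2 = 34**2 = 1156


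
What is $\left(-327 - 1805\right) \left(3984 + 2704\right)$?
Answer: $-14258816$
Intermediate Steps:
$\left(-327 - 1805\right) \left(3984 + 2704\right) = \left(-2132\right) 6688 = -14258816$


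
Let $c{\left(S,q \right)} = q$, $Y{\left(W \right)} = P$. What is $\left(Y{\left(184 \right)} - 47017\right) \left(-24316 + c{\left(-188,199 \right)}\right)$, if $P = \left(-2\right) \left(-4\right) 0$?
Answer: $1133908989$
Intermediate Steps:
$P = 0$ ($P = 8 \cdot 0 = 0$)
$Y{\left(W \right)} = 0$
$\left(Y{\left(184 \right)} - 47017\right) \left(-24316 + c{\left(-188,199 \right)}\right) = \left(0 - 47017\right) \left(-24316 + 199\right) = \left(-47017\right) \left(-24117\right) = 1133908989$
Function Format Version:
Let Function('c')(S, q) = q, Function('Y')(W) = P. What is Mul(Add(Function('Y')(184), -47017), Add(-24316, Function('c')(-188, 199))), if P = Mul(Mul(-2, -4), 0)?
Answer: 1133908989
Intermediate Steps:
P = 0 (P = Mul(8, 0) = 0)
Function('Y')(W) = 0
Mul(Add(Function('Y')(184), -47017), Add(-24316, Function('c')(-188, 199))) = Mul(Add(0, -47017), Add(-24316, 199)) = Mul(-47017, -24117) = 1133908989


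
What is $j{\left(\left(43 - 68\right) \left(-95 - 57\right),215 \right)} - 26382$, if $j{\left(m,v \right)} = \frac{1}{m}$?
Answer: $- \frac{100251599}{3800} \approx -26382.0$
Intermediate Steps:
$j{\left(\left(43 - 68\right) \left(-95 - 57\right),215 \right)} - 26382 = \frac{1}{\left(43 - 68\right) \left(-95 - 57\right)} - 26382 = \frac{1}{\left(-25\right) \left(-152\right)} - 26382 = \frac{1}{3800} - 26382 = - \frac{100251599}{3800}$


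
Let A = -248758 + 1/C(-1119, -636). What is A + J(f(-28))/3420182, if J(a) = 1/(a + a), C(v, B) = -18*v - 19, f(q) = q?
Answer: -958753643941898859/3854162053616 ≈ -2.4876e+5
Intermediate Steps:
C(v, B) = -19 - 18*v
J(a) = 1/(2*a)
A = -5005757233/20123 (A = -248758 + 1/(-19 - 18*(-1119)) = -248758 + 1/(-19 + 20142) = -248758 + 1/20123 = -5005757233/20123 ≈ -2.4876e+5)
A + J(f(-28))/3420182 = -5005757233/20123 + ((½)/(-28))/3420182 = -5005757233/20123 + ((½)*(-1/28))*(1/3420182) = -5005757233/20123 - 1/56*1/3420182 = -5005757233/20123 - 1/191530192 = -958753643941898859/3854162053616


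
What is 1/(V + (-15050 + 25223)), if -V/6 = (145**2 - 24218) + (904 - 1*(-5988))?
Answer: -1/12021 ≈ -8.3188e-5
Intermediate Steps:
V = -22194 (V = -6*((145**2 - 24218) + (904 - 1*(-5988))) = -6*((21025 - 24218) + (904 + 5988)) = -6*(-3193 + 6892) = -6*3699 = -22194)
1/(V + (-15050 + 25223)) = 1/(-22194 + (-15050 + 25223)) = 1/(-22194 + 10173) = 1/(-12021) = -1/12021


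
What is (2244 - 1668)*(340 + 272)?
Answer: 352512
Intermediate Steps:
(2244 - 1668)*(340 + 272) = 576*612 = 352512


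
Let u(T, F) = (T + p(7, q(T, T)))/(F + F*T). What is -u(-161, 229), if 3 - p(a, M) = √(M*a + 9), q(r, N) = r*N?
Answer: -79/18320 - √11341/9160 ≈ -0.015938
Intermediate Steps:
q(r, N) = N*r
p(a, M) = 3 - √(9 + M*a) (p(a, M) = 3 - √(M*a + 9) = 3 - √(9 + M*a))
u(T, F) = (3 + T - √(9 + 7*T²))/(F + F*T) (u(T, F) = (T + (3 - √(9 + (T*T)*7)))/(F + F*T) = (T + (3 - √(9 + T²*7)))/(F + F*T) = (T + (3 - √(9 + 7*T²)))/(F + F*T) = (3 + T - √(9 + 7*T²))/(F + F*T))
-u(-161, 229) = -(3 - 161 - √(9 + 7*(-161)²))/(229*(1 - 161)) = -(3 - 161 - √(9 + 7*25921))/(229*(-160)) = -(-1)*(3 - 161 - √(9 + 181447))/(229*160) = -(-1)*(3 - 161 - √181456)/(229*160) = -(-1)*(3 - 161 - 4*√11341)/(229*160) = -(-1)*(-158 - 4*√11341)/(229*160) = -(79/18320 + √11341/9160) = -79/18320 - √11341/9160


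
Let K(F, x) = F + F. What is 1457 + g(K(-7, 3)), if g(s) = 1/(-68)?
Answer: 99075/68 ≈ 1457.0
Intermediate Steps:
K(F, x) = 2*F
g(s) = -1/68
1457 + g(K(-7, 3)) = 1457 - 1/68 = 99075/68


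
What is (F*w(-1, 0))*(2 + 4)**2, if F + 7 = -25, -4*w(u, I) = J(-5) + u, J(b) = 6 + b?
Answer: 0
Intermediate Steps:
w(u, I) = -1/4 - u/4 (w(u, I) = -((6 - 5) + u)/4 = -(1 + u)/4 = -1/4 - u/4)
F = -32 (F = -7 - 25 = -32)
(F*w(-1, 0))*(2 + 4)**2 = (-32*(-1/4 - 1/4*(-1)))*(2 + 4)**2 = -32*(-1/4 + 1/4)*6**2 = -32*0*36 = 0*36 = 0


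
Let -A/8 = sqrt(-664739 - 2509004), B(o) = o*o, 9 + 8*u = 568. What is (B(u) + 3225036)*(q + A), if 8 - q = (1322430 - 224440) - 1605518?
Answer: 6557199694985/4 - 206714785*I*sqrt(3173743)/8 ≈ 1.6393e+12 - 4.6033e+10*I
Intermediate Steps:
u = 559/8 (u = -9/8 + (1/8)*568 = -9/8 + 71 = 559/8 ≈ 69.875)
B(o) = o**2
A = -8*I*sqrt(3173743) (A = -8*sqrt(-664739 - 2509004) = -8*I*sqrt(3173743) ≈ -14252.0*I)
q = 507536 (q = 8 - ((1322430 - 224440) - 1605518) = 8 - (1097990 - 1605518) = 8 - 1*(-507528) = 8 + 507528 = 507536)
(B(u) + 3225036)*(q + A) = ((559/8)**2 + 3225036)*(507536 - 8*I*sqrt(3173743)) = (312481/64 + 3225036)*(507536 - 8*I*sqrt(3173743)) = 206714785*(507536 - 8*I*sqrt(3173743))/64 = 6557199694985/4 - 206714785*I*sqrt(3173743)/8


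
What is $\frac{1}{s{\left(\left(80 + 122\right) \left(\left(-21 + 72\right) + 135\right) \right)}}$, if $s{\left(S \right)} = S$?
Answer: $\frac{1}{37572} \approx 2.6616 \cdot 10^{-5}$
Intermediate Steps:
$\frac{1}{s{\left(\left(80 + 122\right) \left(\left(-21 + 72\right) + 135\right) \right)}} = \frac{1}{\left(80 + 122\right) \left(\left(-21 + 72\right) + 135\right)} = \frac{1}{202 \left(51 + 135\right)} = \frac{1}{202 \cdot 186} = \frac{1}{37572}$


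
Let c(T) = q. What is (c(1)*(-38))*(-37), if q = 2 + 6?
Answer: 11248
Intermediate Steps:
q = 8
c(T) = 8
(c(1)*(-38))*(-37) = (8*(-38))*(-37) = -304*(-37) = 11248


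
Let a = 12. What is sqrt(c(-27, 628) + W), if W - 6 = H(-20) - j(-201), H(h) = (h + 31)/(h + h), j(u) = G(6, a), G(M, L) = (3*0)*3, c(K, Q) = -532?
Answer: 3*I*sqrt(23390)/20 ≈ 22.941*I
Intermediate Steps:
G(M, L) = 0 (G(M, L) = 0*3 = 0)
j(u) = 0
H(h) = (31 + h)/(2*h) (H(h) = (31 + h)/((2*h)) = (31 + h)*(1/(2*h)) = (31 + h)/(2*h))
W = 229/40 (W = 6 + ((1/2)*(31 - 20)/(-20) - 1*0) = 6 + ((1/2)*(-1/20)*11 + 0) = 6 + (-11/40 + 0) = 6 - 11/40 = 229/40 ≈ 5.7250)
sqrt(c(-27, 628) + W) = sqrt(-532 + 229/40) = sqrt(-21051/40) = 3*I*sqrt(23390)/20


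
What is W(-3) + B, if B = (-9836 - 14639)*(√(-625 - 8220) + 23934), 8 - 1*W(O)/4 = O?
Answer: -585784606 - 24475*I*√8845 ≈ -5.8578e+8 - 2.3018e+6*I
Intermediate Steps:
W(O) = 32 - 4*O
B = -585784650 - 24475*I*√8845 (B = -24475*(√(-8845) + 23934) = -24475*(I*√8845 + 23934) = -24475*(23934 + I*√8845) = -585784650 - 24475*I*√8845 ≈ -5.8578e+8 - 2.3018e+6*I)
W(-3) + B = (32 - 4*(-3)) + (-585784650 - 24475*I*√8845) = (32 + 12) + (-585784650 - 24475*I*√8845) = 44 + (-585784650 - 24475*I*√8845) = -585784606 - 24475*I*√8845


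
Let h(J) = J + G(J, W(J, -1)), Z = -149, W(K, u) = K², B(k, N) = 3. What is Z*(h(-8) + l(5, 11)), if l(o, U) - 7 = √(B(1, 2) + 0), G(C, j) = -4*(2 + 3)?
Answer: 3129 - 149*√3 ≈ 2870.9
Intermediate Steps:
G(C, j) = -20 (G(C, j) = -4*5 = -20)
l(o, U) = 7 + √3 (l(o, U) = 7 + √(3 + 0) = 7 + √3)
h(J) = -20 + J (h(J) = J - 20 = -20 + J)
Z*(h(-8) + l(5, 11)) = -149*((-20 - 8) + (7 + √3)) = -149*(-28 + (7 + √3)) = -149*(-21 + √3) = 3129 - 149*√3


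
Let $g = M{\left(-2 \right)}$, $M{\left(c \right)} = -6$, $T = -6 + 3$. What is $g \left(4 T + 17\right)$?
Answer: $-30$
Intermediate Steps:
$T = -3$
$g = -6$
$g \left(4 T + 17\right) = - 6 \left(4 \left(-3\right) + 17\right) = - 6 \left(-12 + 17\right) = \left(-6\right) 5 = -30$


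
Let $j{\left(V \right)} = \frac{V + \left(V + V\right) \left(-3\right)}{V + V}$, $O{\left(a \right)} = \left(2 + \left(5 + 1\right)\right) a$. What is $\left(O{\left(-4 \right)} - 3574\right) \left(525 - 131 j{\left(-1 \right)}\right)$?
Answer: $-3074115$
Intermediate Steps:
$O{\left(a \right)} = 8 a$ ($O{\left(a \right)} = \left(2 + 6\right) a = 8 a$)
$j{\left(V \right)} = - \frac{5}{2}$ ($j{\left(V \right)} = \frac{V + 2 V \left(-3\right)}{2 V} = \left(V - 6 V\right) \frac{1}{2 V} = - 5 V \frac{1}{2 V} = - \frac{5}{2}$)
$\left(O{\left(-4 \right)} - 3574\right) \left(525 - 131 j{\left(-1 \right)}\right) = \left(8 \left(-4\right) - 3574\right) \left(525 - - \frac{655}{2}\right) = \left(-32 - 3574\right) \left(525 + \frac{655}{2}\right) = \left(-3606\right) \frac{1705}{2} = -3074115$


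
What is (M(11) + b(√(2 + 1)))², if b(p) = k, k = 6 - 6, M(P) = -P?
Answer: 121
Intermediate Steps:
k = 0
b(p) = 0
(M(11) + b(√(2 + 1)))² = (-1*11 + 0)² = (-11 + 0)² = (-11)² = 121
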